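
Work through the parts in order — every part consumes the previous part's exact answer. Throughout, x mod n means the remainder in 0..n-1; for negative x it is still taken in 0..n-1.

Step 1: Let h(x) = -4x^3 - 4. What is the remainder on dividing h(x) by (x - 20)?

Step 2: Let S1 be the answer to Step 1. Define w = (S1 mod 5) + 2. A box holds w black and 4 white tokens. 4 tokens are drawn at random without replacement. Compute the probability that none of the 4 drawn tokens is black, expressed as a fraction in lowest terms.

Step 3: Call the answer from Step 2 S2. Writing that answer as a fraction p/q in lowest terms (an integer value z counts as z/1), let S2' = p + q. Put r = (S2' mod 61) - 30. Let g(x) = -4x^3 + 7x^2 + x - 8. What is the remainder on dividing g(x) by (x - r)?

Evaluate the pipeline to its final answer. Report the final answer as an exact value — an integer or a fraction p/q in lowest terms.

Step 1: remainder = value at the root: -4*(20)^3 - 4 = (-32000) + (-4) = -32004; answer -32004
Step 2: S1 = -32004; w = 3; total draws C(7,4) = 35; favorable C(4,4) = 1; P = 1/35; answer 1/35
Step 3: S2 = 1/35; threaded value p + q = 36; r = 6; remainder = value at the root: -4*(6)^3 + 7*(6)^2 + 1*(6)^1 - 8 = (-864) + (252) + (6) + (-8) = -614; answer -614

-614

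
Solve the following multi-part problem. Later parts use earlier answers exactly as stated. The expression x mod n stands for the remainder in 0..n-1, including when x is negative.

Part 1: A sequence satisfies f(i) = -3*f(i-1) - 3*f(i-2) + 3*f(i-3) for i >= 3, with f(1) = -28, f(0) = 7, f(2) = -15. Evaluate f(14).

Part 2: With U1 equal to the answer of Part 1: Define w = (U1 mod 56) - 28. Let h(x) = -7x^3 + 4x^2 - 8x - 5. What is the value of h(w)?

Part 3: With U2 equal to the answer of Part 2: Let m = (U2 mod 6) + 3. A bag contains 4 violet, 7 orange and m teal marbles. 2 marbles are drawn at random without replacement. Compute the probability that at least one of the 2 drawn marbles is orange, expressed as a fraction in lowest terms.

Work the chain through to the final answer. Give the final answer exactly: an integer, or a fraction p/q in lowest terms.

7/10

Part 1: f(3) = -3*(-15) - 3*(-28) + 3*(7) = 150; iterating: f(3)=150, f(4)=-489, f(5)=972, f(6)=-999, f(7)=-1386, f(8)=10071, f(9)=-29052, f(10)=52785, f(11)=-40986, f(12)=-122553, f(13)=648972, f(14)=-1702215; answer -1702215
Part 2: U1 = -1702215; w = -11; -7*(-11)^3 + 4*(-11)^2 - 8*(-11)^1 - 5 = (9317) + (484) + (88) + (-5) = 9884; answer 9884
Part 3: U2 = 9884; m = 5; total draws C(16,2) = 120; complement C(9,2) = 36; favorable 120 - 36 = 84; P = 7/10; answer 7/10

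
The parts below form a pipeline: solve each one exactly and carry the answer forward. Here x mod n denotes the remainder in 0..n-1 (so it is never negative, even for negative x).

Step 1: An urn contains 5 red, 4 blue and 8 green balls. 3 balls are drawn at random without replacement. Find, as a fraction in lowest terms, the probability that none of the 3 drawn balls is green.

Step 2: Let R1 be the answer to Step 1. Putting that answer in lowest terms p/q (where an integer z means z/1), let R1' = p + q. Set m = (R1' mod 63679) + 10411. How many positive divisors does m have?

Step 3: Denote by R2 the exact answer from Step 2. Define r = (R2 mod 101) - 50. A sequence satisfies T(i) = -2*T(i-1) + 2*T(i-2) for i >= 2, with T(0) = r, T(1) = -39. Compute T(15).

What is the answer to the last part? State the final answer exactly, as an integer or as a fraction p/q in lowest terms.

Step 1: total draws C(17,3) = 680; favorable C(9,3) = 84; P = 21/170; answer 21/170
Step 2: R1 = 21/170; threaded value p + q = 191; m = 10602; 10602 = 2 * 3^2 * 19 * 31; number of divisors = (1+1) * (2+1) * (1+1) * (1+1) = 24; answer 24
Step 3: R2 = 24; r = -26; T(2) = -2*(-39) + 2*(-26) = 26; iterating: T(2)=26, T(3)=-130, T(4)=312, T(5)=-884, T(6)=2392, T(7)=-6552, T(8)=17888, T(9)=-48880, T(10)=133536, T(11)=-364832, T(12)=996736, T(13)=-2723136, T(14)=7439744, T(15)=-20325760; answer -20325760

-20325760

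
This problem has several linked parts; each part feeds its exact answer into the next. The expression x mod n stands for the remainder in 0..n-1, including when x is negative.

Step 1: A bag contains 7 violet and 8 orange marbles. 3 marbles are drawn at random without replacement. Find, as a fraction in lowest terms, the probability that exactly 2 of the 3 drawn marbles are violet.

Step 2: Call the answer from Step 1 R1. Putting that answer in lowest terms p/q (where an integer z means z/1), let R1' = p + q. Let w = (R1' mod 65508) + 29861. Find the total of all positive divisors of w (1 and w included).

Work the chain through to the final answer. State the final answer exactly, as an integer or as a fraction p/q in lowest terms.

Step 1: total draws C(15,3) = 455; favorable C(7,2)*C(8,1) = 168; P = 24/65; answer 24/65
Step 2: R1 = 24/65; threaded value p + q = 89; w = 29950; 29950 = 2 * 5^2 * 599; sigma = (1 + 2) * (1 + 5 + 25) * (1 + 599) = 3 * 31 * 600 = 55800; answer 55800

55800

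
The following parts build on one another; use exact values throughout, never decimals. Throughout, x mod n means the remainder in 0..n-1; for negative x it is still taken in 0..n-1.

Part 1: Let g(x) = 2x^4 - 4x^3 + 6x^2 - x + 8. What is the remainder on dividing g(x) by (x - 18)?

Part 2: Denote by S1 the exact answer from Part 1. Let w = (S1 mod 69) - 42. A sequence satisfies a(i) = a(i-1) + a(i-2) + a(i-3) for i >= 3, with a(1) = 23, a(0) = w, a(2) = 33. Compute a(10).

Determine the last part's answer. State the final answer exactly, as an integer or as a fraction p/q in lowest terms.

Part 1: remainder = value at the root: 2*(18)^4 - 4*(18)^3 + 6*(18)^2 - 1*(18)^1 + 8 = (209952) + (-23328) + (1944) + (-18) + (8) = 188558; answer 188558
Part 2: S1 = 188558; w = 8; a(3) = 1*(33) + 1*(23) + 1*(8) = 64; iterating: a(3)=64, a(4)=120, a(5)=217, a(6)=401, a(7)=738, a(8)=1356, a(9)=2495, a(10)=4589; answer 4589

4589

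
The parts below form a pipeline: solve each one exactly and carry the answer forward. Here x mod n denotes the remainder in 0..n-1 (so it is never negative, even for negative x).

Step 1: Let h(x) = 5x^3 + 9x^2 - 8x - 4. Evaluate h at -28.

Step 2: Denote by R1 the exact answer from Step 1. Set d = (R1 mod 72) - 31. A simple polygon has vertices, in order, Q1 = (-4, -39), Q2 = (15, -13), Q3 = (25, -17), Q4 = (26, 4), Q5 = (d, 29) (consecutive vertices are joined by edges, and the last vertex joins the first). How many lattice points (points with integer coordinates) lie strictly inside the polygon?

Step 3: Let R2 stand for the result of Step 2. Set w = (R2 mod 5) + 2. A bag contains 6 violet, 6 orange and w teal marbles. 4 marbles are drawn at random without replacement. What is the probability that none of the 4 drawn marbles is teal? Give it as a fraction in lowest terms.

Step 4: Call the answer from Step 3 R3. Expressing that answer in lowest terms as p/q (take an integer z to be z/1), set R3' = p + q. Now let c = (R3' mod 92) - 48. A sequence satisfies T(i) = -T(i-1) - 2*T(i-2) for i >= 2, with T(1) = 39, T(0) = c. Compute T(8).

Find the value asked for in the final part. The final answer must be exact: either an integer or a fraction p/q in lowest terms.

173

Step 1: 5*(-28)^3 + 9*(-28)^2 - 8*(-28)^1 - 4 = (-109760) + (7056) + (224) + (-4) = -102484; answer -102484
Step 2: R1 = -102484; d = 13; cross terms: (-4*-13 - 15*-39)=637, (15*-17 - 25*-13)=70, (25*4 - 26*-17)=542, (26*29 - 13*4)=702, (13*-39 - -4*29)=-391; twice the area = |1560| = 1560; area = 780; boundary points = 1 + 2 + 1 + 1 + 17 = 22; strictly interior points = area - boundary/2 + 1 = 770; answer 770
Step 3: R2 = 770; w = 2; total draws C(14,4) = 1001; favorable C(12,4) = 495; P = 45/91; answer 45/91
Step 4: R3 = 45/91; threaded value p + q = 136; c = -4; T(2) = -1*(39) - 2*(-4) = -31; iterating: T(2)=-31, T(3)=-47, T(4)=109, T(5)=-15, T(6)=-203, T(7)=233, T(8)=173; answer 173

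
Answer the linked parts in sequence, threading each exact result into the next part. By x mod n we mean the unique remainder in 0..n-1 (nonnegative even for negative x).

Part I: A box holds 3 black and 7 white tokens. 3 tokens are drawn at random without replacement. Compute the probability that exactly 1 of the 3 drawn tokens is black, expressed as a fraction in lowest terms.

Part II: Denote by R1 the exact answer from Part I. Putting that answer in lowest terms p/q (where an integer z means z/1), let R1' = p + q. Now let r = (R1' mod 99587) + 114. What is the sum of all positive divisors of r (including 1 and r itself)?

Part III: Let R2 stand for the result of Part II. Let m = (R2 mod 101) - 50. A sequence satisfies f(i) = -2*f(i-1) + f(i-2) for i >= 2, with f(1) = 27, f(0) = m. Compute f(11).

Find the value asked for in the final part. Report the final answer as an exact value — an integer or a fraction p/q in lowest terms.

164519

Part I: total draws C(10,3) = 120; favorable C(3,1)*C(7,2) = 63; P = 21/40; answer 21/40
Part II: R1 = 21/40; threaded value p + q = 61; r = 175; 175 = 5^2 * 7; sigma = (1 + 5 + 25) * (1 + 7) = 31 * 8 = 248; answer 248
Part III: R2 = 248; m = -4; f(2) = -2*(27) + 1*(-4) = -58; iterating: f(2)=-58, f(3)=143, f(4)=-344, f(5)=831, f(6)=-2006, f(7)=4843, f(8)=-11692, f(9)=28227, f(10)=-68146, f(11)=164519; answer 164519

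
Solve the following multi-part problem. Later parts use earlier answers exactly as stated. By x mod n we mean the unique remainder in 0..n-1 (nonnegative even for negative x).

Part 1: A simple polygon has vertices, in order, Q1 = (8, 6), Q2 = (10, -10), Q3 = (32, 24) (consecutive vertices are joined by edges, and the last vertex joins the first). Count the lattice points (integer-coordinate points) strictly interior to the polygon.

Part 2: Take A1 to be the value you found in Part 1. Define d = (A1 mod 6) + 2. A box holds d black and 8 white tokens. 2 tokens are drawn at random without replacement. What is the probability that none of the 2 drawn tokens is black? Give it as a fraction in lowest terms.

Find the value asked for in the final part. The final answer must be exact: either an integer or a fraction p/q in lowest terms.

Part 1: cross terms: (8*-10 - 10*6)=-140, (10*24 - 32*-10)=560, (32*6 - 8*24)=0; twice the area = |420| = 420; area = 210; boundary points = 2 + 2 + 6 = 10; strictly interior points = area - boundary/2 + 1 = 206; answer 206
Part 2: A1 = 206; d = 4; total draws C(12,2) = 66; favorable C(8,2) = 28; P = 14/33; answer 14/33

14/33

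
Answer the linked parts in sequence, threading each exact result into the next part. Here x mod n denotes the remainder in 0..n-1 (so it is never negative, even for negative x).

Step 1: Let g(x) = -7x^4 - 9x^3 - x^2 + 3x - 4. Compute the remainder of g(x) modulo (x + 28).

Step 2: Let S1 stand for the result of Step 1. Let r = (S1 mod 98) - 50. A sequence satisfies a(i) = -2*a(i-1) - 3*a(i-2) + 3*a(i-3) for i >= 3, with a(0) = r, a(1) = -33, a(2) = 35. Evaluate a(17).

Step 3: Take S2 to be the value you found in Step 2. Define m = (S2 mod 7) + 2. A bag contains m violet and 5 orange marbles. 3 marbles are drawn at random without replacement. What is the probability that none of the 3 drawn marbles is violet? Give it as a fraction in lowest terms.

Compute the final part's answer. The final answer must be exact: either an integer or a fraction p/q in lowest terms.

Step 1: remainder = value at the root: -7*(-28)^4 - 9*(-28)^3 - 1*(-28)^2 + 3*(-28)^1 - 4 = (-4302592) + (197568) + (-784) + (-84) + (-4) = -4105896; answer -4105896
Step 2: S1 = -4105896; r = -40; a(3) = -2*(35) - 3*(-33) + 3*(-40) = -91; iterating: a(3)=-91, a(4)=-22, a(5)=422, a(6)=-1051, a(7)=770, a(8)=2879, a(9)=-11221, a(10)=16115, a(11)=10070, a(12)=-102148, a(13)=222431, a(14)=-108208, a(15)=-757321, a(16)=2506559, a(17)=-3065779; answer -3065779
Step 3: S2 = -3065779; m = 6; total draws C(11,3) = 165; favorable C(5,3) = 10; P = 2/33; answer 2/33

2/33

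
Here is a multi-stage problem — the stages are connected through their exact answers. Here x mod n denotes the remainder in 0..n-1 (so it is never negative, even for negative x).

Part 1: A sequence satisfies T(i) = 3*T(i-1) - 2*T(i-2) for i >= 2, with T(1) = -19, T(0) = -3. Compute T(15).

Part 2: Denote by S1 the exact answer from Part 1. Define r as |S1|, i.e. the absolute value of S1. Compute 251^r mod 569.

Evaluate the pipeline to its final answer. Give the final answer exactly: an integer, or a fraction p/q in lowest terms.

25

Part 1: T(2) = 3*(-19) - 2*(-3) = -51; iterating: T(2)=-51, T(3)=-115, T(4)=-243, T(5)=-499, T(6)=-1011, T(7)=-2035, T(8)=-4083, T(9)=-8179, T(10)=-16371, T(11)=-32755, T(12)=-65523, T(13)=-131059, T(14)=-262131, T(15)=-524275; answer -524275
Part 2: S1 = -524275; r = 524275; squarings mod 569: 251^1=251, 251^2=411, 251^4=497, 251^8=63, 251^16=555, 251^32=196, 251^64=293, 251^128=499, 251^256=348, 251^512=476, 251^1024=114, 251^2048=478, 251^4096=315, 251^8192=219, 251^16384=165, 251^32768=482, 251^65536=172, 251^131072=565, 251^262144=16; 251^524275 = 251^1 * 251^2 * 251^16 * 251^32 * 251^64 * 251^128 * 251^256 * 251^512 * 251^1024 * 251^2048 * 251^4096 * 251^8192 * 251^16384 * 251^32768 * 251^65536 * 251^131072 * 251^262144 = 25 (mod 569); answer 25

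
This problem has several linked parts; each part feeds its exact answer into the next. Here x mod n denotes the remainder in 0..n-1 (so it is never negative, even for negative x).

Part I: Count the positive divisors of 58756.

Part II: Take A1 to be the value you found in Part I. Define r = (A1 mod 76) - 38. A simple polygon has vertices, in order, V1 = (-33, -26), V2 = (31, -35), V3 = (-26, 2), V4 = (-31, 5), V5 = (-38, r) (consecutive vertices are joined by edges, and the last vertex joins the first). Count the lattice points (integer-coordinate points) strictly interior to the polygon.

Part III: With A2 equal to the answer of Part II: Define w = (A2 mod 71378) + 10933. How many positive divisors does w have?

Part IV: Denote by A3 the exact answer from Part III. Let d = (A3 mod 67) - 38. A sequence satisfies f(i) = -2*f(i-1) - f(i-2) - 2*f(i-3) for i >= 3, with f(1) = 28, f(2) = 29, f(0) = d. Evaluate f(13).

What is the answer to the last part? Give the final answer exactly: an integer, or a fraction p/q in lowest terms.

Part I: 58756 = 2^2 * 37 * 397; number of divisors = (2+1) * (1+1) * (1+1) = 12; answer 12
Part II: A1 = 12; r = -26; cross terms: (-33*-35 - 31*-26)=1961, (31*2 - -26*-35)=-848, (-26*5 - -31*2)=-68, (-31*-26 - -38*5)=996, (-38*-26 - -33*-26)=130; twice the area = |2171| = 2171; area = 2171/2; boundary points = 1 + 1 + 1 + 1 + 5 = 9; strictly interior points = area - boundary/2 + 1 = 1082; answer 1082
Part III: A2 = 1082; w = 12015; 12015 = 3^3 * 5 * 89; number of divisors = (3+1) * (1+1) * (1+1) = 16; answer 16
Part IV: A3 = 16; d = -22; f(3) = -2*(29) - 1*(28) - 2*(-22) = -42; iterating: f(3)=-42, f(4)=-1, f(5)=-14, f(6)=113, f(7)=-210, f(8)=335, f(9)=-686, f(10)=1457, f(11)=-2898, f(12)=5711, f(13)=-11438; answer -11438

-11438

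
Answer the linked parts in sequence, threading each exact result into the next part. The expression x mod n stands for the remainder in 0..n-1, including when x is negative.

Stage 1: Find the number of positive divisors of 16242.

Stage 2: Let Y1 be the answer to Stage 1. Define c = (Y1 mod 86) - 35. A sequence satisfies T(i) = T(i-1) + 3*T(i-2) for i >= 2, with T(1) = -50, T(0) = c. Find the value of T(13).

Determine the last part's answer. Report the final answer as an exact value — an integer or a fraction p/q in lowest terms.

Stage 1: 16242 = 2 * 3 * 2707; number of divisors = (1+1) * (1+1) * (1+1) = 8; answer 8
Stage 2: Y1 = 8; c = -27; T(2) = 1*(-50) + 3*(-27) = -131; iterating: T(2)=-131, T(3)=-281, T(4)=-674, T(5)=-1517, T(6)=-3539, T(7)=-8090, T(8)=-18707, T(9)=-42977, T(10)=-99098, T(11)=-228029, T(12)=-525323, T(13)=-1209410; answer -1209410

-1209410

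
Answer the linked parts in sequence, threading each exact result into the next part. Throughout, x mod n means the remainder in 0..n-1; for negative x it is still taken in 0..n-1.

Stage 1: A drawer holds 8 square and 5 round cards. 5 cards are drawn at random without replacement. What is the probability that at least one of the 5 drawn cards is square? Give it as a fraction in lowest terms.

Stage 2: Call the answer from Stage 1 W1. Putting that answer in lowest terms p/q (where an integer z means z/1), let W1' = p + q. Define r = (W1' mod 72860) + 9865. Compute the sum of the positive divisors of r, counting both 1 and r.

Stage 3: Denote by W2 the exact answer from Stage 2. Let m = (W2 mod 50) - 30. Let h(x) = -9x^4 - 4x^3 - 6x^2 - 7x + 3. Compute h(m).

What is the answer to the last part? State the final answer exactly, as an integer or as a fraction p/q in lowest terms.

Stage 1: total draws C(13,5) = 1287; complement C(5,5) = 1; favorable 1287 - 1 = 1286; P = 1286/1287; answer 1286/1287
Stage 2: W1 = 1286/1287; threaded value p + q = 2573; r = 12438; 12438 = 2 * 3^2 * 691; sigma = (1 + 2) * (1 + 3 + 9) * (1 + 691) = 3 * 13 * 692 = 26988; answer 26988
Stage 3: W2 = 26988; m = 8; -9*(8)^4 - 4*(8)^3 - 6*(8)^2 - 7*(8)^1 + 3 = (-36864) + (-2048) + (-384) + (-56) + (3) = -39349; answer -39349

-39349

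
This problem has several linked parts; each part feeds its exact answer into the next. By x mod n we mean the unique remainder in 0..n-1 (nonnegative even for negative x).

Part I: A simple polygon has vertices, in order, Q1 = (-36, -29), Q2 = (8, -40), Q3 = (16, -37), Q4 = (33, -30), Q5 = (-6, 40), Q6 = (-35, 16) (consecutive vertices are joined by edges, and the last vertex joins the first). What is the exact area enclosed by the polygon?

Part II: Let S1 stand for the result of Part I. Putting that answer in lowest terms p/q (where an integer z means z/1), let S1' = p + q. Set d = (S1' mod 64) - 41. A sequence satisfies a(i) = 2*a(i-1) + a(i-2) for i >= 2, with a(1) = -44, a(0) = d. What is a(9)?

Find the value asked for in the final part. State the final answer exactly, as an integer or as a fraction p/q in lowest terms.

-58028

Part I: cross terms: (-36*-40 - 8*-29)=1672, (8*-37 - 16*-40)=344, (16*-30 - 33*-37)=741, (33*40 - -6*-30)=1140, (-6*16 - -35*40)=1304, (-35*-29 - -36*16)=1591; twice the area = |6792| = 6792; area = 3396; answer 3396
Part II: S1 = 3396; threaded value p + q = 3397; d = -36; a(2) = 2*(-44) + 1*(-36) = -124; iterating: a(2)=-124, a(3)=-292, a(4)=-708, a(5)=-1708, a(6)=-4124, a(7)=-9956, a(8)=-24036, a(9)=-58028; answer -58028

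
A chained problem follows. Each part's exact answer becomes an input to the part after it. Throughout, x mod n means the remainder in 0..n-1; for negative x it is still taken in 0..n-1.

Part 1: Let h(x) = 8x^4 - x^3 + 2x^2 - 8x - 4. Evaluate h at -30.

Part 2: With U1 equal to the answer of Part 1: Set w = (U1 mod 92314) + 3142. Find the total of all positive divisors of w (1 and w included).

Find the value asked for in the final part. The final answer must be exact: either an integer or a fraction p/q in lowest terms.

79320

Part 1: 8*(-30)^4 - 1*(-30)^3 + 2*(-30)^2 - 8*(-30)^1 - 4 = (6480000) + (27000) + (1800) + (240) + (-4) = 6509036; answer 6509036
Part 2: U1 = 6509036; w = 50198; 50198 = 2 * 19 * 1321; sigma = (1 + 2) * (1 + 19) * (1 + 1321) = 3 * 20 * 1322 = 79320; answer 79320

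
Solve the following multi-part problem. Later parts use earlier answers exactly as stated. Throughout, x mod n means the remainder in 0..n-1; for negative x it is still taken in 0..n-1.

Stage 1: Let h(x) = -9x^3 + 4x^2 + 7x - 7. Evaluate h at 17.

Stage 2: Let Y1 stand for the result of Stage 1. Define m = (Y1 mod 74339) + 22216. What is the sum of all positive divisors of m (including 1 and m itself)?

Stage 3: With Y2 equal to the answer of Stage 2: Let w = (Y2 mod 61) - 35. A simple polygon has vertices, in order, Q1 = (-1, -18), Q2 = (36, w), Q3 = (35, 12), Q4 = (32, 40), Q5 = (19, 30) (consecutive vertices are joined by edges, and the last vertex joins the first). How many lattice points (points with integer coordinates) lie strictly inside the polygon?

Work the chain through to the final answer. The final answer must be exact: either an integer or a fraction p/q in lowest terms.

1403

Stage 1: -9*(17)^3 + 4*(17)^2 + 7*(17)^1 - 7 = (-44217) + (1156) + (119) + (-7) = -42949; answer -42949
Stage 2: Y1 = -42949; m = 53606; 53606 = 2 * 7^2 * 547; sigma = (1 + 2) * (1 + 7 + 49) * (1 + 547) = 3 * 57 * 548 = 93708; answer 93708
Stage 3: Y2 = 93708; w = -23; cross terms: (-1*-23 - 36*-18)=671, (36*12 - 35*-23)=1237, (35*40 - 32*12)=1016, (32*30 - 19*40)=200, (19*-18 - -1*30)=-312; twice the area = |2812| = 2812; area = 1406; boundary points = 1 + 1 + 1 + 1 + 4 = 8; strictly interior points = area - boundary/2 + 1 = 1403; answer 1403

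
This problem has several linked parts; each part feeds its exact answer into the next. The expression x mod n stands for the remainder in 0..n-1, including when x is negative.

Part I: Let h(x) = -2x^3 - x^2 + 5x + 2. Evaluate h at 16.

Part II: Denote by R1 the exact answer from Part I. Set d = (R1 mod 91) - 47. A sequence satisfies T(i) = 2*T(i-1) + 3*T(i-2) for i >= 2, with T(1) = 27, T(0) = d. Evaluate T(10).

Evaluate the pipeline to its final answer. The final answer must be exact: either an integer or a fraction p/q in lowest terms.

-206709

Part I: -2*(16)^3 - 1*(16)^2 + 5*(16)^1 + 2 = (-8192) + (-256) + (80) + (2) = -8366; answer -8366
Part II: R1 = -8366; d = -41; T(2) = 2*(27) + 3*(-41) = -69; iterating: T(2)=-69, T(3)=-57, T(4)=-321, T(5)=-813, T(6)=-2589, T(7)=-7617, T(8)=-23001, T(9)=-68853, T(10)=-206709; answer -206709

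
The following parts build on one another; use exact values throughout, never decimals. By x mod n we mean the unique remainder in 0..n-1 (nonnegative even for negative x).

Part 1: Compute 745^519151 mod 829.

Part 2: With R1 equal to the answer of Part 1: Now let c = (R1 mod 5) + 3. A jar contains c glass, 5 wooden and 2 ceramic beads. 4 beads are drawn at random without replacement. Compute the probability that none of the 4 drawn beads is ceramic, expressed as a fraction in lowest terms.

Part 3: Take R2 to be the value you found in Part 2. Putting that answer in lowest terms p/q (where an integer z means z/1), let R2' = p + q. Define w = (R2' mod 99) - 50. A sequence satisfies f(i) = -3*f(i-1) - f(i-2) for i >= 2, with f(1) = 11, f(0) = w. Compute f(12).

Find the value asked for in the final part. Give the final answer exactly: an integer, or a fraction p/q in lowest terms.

38993

Part 1: squarings mod 829: 745^1=745, 745^2=424, 745^4=712, 745^8=425, 745^16=732, 745^32=290, 745^64=371, 745^128=27, 745^256=729, 745^512=52, 745^1024=217, 745^2048=665, 745^4096=368, 745^8192=297, 745^16384=335, 745^32768=310, 745^65536=765, 745^131072=780, 745^262144=743; 745^519151 = 745^1 * 745^2 * 745^4 * 745^8 * 745^32 * 745^64 * 745^128 * 745^256 * 745^512 * 745^2048 * 745^8192 * 745^16384 * 745^32768 * 745^65536 * 745^131072 * 745^262144 = 753 (mod 829); answer 753
Part 2: R1 = 753; c = 6; total draws C(13,4) = 715; favorable C(11,4) = 330; P = 6/13; answer 6/13
Part 3: R2 = 6/13; threaded value p + q = 19; w = -31; f(2) = -3*(11) - 1*(-31) = -2; iterating: f(2)=-2, f(3)=-5, f(4)=17, f(5)=-46, f(6)=121, f(7)=-317, f(8)=830, f(9)=-2173, f(10)=5689, f(11)=-14894, f(12)=38993; answer 38993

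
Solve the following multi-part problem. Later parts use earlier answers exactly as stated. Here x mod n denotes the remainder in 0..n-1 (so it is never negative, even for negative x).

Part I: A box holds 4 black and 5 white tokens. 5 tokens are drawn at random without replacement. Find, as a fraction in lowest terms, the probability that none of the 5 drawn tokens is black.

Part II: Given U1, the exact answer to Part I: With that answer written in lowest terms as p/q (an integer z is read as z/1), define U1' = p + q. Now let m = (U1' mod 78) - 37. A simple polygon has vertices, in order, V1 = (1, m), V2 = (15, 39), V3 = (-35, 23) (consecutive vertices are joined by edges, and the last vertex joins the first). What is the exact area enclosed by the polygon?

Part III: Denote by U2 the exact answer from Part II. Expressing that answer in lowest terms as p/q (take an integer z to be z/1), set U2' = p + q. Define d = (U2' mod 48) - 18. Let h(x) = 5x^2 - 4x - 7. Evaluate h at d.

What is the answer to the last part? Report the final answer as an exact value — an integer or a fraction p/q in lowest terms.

1541

Part I: total draws C(9,5) = 126; favorable C(5,5) = 1; P = 1/126; answer 1/126
Part II: U1 = 1/126; threaded value p + q = 127; m = 12; cross terms: (1*39 - 15*12)=-141, (15*23 - -35*39)=1710, (-35*12 - 1*23)=-443; twice the area = |1126| = 1126; area = 563; answer 563
Part III: U2 = 563; threaded value p + q = 564; d = 18; 5*(18)^2 - 4*(18)^1 - 7 = (1620) + (-72) + (-7) = 1541; answer 1541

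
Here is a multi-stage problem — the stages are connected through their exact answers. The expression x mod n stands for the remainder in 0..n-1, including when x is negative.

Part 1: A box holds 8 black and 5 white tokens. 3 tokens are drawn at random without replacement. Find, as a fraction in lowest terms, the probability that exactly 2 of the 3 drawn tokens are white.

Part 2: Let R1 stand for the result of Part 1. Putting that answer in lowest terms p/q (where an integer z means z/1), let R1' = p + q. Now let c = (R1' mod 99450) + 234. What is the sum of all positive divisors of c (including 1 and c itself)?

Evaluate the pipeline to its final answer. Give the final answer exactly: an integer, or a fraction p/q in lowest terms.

Part 1: total draws C(13,3) = 286; favorable C(5,2)*C(8,1) = 80; P = 40/143; answer 40/143
Part 2: R1 = 40/143; threaded value p + q = 183; c = 417; 417 = 3 * 139; sigma = (1 + 3) * (1 + 139) = 4 * 140 = 560; answer 560

560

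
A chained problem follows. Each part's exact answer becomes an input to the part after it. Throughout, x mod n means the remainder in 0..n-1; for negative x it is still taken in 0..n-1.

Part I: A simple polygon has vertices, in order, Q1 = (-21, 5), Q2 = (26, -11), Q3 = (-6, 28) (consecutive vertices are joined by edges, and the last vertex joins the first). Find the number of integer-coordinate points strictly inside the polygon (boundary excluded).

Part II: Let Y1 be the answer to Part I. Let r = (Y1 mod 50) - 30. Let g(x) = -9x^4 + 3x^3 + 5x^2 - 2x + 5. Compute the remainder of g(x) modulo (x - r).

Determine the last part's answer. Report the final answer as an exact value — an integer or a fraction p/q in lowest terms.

Part I: cross terms: (-21*-11 - 26*5)=101, (26*28 - -6*-11)=662, (-6*5 - -21*28)=558; twice the area = |1321| = 1321; area = 1321/2; boundary points = 1 + 1 + 1 = 3; strictly interior points = area - boundary/2 + 1 = 660; answer 660
Part II: Y1 = 660; r = -20; remainder = value at the root: -9*(-20)^4 + 3*(-20)^3 + 5*(-20)^2 - 2*(-20)^1 + 5 = (-1440000) + (-24000) + (2000) + (40) + (5) = -1461955; answer -1461955

-1461955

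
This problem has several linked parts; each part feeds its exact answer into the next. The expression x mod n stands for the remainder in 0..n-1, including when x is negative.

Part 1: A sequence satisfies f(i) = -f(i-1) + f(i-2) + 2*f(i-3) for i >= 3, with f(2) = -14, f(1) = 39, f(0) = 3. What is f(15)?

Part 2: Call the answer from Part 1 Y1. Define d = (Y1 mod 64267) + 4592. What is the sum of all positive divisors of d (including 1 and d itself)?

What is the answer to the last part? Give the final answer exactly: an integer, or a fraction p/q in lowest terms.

Part 1: f(3) = -1*(-14) + 1*(39) + 2*(3) = 59; iterating: f(3)=59, f(4)=5, f(5)=26, f(6)=97, f(7)=-61, f(8)=210, f(9)=-77, f(10)=165, f(11)=178, f(12)=-167, f(13)=675, f(14)=-486, f(15)=827; answer 827
Part 2: Y1 = 827; d = 5419; 5419 is prime, so its only divisors are 1 and 5419; sigma = 1 + 5419 = 5420; answer 5420

5420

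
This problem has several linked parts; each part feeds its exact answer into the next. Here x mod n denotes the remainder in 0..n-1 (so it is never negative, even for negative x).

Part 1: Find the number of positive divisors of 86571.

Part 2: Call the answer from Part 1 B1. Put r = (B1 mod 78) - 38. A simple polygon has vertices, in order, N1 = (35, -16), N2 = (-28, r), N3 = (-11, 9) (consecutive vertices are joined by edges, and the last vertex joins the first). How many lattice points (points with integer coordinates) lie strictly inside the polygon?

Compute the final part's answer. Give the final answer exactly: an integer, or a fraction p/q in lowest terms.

1155

Part 1: 86571 = 3^2 * 9619; number of divisors = (2+1) * (1+1) = 6; answer 6
Part 2: B1 = 6; r = -32; cross terms: (35*-32 - -28*-16)=-1568, (-28*9 - -11*-32)=-604, (-11*-16 - 35*9)=-139; twice the area = |-2311| = 2311; area = 2311/2; boundary points = 1 + 1 + 1 = 3; strictly interior points = area - boundary/2 + 1 = 1155; answer 1155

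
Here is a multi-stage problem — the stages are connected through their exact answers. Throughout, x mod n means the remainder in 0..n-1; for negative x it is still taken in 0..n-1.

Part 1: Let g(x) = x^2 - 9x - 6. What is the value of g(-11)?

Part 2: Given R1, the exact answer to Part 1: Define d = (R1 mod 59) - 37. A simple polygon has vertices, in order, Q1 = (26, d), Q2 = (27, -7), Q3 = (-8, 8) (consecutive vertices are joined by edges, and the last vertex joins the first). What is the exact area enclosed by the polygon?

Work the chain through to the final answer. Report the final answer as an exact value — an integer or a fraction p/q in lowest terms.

115

Part 1: 1*(-11)^2 - 9*(-11)^1 - 6 = (121) + (99) + (-6) = 214; answer 214
Part 2: R1 = 214; d = 0; cross terms: (26*-7 - 27*0)=-182, (27*8 - -8*-7)=160, (-8*0 - 26*8)=-208; twice the area = |-230| = 230; area = 115; answer 115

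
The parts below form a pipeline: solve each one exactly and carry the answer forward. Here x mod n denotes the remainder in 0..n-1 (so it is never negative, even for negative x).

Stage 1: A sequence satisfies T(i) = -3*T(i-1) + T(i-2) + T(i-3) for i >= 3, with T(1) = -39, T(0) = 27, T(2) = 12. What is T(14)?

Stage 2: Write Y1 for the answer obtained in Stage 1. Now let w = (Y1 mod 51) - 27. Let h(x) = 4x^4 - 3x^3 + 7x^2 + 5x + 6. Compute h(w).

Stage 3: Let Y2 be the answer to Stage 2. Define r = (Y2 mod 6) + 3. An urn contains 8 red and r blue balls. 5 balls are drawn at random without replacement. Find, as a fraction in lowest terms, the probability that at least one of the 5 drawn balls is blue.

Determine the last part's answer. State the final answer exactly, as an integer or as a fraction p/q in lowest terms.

Stage 1: T(3) = -3*(12) + 1*(-39) + 1*(27) = -48; iterating: T(3)=-48, T(4)=117, T(5)=-387, T(6)=1230, T(7)=-3960, T(8)=12723, T(9)=-40899, T(10)=131460, T(11)=-422556, T(12)=1358229, T(13)=-4365783, T(14)=14033022; answer 14033022
Stage 2: Y1 = 14033022; w = -12; 4*(-12)^4 - 3*(-12)^3 + 7*(-12)^2 + 5*(-12)^1 + 6 = (82944) + (5184) + (1008) + (-60) + (6) = 89082; answer 89082
Stage 3: Y2 = 89082; r = 3; total draws C(11,5) = 462; complement C(8,5) = 56; favorable 462 - 56 = 406; P = 29/33; answer 29/33

29/33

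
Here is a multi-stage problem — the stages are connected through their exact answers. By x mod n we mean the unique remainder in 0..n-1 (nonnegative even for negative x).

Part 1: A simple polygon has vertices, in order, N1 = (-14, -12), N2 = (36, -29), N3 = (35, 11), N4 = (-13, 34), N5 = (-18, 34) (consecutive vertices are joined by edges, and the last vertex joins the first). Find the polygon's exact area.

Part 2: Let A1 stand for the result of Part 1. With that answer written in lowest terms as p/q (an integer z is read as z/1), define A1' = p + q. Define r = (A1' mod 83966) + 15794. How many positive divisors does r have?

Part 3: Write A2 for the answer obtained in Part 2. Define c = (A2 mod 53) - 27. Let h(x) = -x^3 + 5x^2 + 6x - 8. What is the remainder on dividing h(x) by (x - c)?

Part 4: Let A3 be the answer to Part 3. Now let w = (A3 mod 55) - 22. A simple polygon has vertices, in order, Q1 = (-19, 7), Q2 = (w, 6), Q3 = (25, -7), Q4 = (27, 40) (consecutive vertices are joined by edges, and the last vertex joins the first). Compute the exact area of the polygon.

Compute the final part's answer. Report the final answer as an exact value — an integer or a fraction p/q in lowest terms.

Part 1: cross terms: (-14*-29 - 36*-12)=838, (36*11 - 35*-29)=1411, (35*34 - -13*11)=1333, (-13*34 - -18*34)=170, (-18*-12 - -14*34)=692; twice the area = |4444| = 4444; area = 2222; answer 2222
Part 2: A1 = 2222; threaded value p + q = 2223; r = 18017; 18017 = 43 * 419; number of divisors = (1+1) * (1+1) = 4; answer 4
Part 3: A2 = 4; c = -23; remainder = value at the root: -1*(-23)^3 + 5*(-23)^2 + 6*(-23)^1 - 8 = (12167) + (2645) + (-138) + (-8) = 14666; answer 14666
Part 4: A3 = 14666; w = 14; cross terms: (-19*6 - 14*7)=-212, (14*-7 - 25*6)=-248, (25*40 - 27*-7)=1189, (27*7 - -19*40)=949; twice the area = |1678| = 1678; area = 839; answer 839

839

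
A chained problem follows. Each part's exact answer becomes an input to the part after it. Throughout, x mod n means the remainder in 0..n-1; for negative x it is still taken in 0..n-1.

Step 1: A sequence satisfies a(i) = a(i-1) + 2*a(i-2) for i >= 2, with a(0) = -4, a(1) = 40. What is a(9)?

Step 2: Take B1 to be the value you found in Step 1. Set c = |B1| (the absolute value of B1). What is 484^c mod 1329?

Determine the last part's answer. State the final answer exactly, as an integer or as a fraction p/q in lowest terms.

664

Step 1: a(2) = 1*(40) + 2*(-4) = 32; iterating: a(2)=32, a(3)=112, a(4)=176, a(5)=400, a(6)=752, a(7)=1552, a(8)=3056, a(9)=6160; answer 6160
Step 2: B1 = 6160; c = 6160; squarings mod 1329: 484^1=484, 484^2=352, 484^4=307, 484^8=1219, 484^16=139, 484^32=715, 484^64=889, 484^128=895, 484^256=967, 484^512=802, 484^1024=1297, 484^2048=1024, 484^4096=1324; 484^6160 = 484^16 * 484^2048 * 484^4096 = 664 (mod 1329); answer 664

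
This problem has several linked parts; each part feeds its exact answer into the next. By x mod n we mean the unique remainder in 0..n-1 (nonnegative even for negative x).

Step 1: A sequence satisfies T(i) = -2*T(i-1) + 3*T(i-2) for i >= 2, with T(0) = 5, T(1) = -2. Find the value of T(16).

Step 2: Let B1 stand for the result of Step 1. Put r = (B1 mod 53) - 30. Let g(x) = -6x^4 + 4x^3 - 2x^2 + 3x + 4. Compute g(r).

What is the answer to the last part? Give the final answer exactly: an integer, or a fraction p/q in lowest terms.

Step 1: T(2) = -2*(-2) + 3*(5) = 19; iterating: T(2)=19, T(3)=-44, T(4)=145, T(5)=-422, T(6)=1279, T(7)=-3824, T(8)=11485, T(9)=-34442, T(10)=103339, T(11)=-310004, T(12)=930025, T(13)=-2790062, T(14)=8370199, T(15)=-25110584, T(16)=75331765; answer 75331765
Step 2: B1 = 75331765; r = -27; -6*(-27)^4 + 4*(-27)^3 - 2*(-27)^2 + 3*(-27)^1 + 4 = (-3188646) + (-78732) + (-1458) + (-81) + (4) = -3268913; answer -3268913

-3268913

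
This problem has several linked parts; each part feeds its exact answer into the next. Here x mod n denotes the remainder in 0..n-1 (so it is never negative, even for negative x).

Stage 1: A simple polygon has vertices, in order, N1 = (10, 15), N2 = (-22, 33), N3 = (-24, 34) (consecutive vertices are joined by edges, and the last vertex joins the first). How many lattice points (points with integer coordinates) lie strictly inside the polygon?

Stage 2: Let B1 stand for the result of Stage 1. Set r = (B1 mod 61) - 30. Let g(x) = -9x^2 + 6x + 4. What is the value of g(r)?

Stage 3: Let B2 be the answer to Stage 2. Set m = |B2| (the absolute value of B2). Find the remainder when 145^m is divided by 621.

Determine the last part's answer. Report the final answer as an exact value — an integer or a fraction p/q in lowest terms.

19

Stage 1: cross terms: (10*33 - -22*15)=660, (-22*34 - -24*33)=44, (-24*15 - 10*34)=-700; twice the area = |4| = 4; area = 2; boundary points = 2 + 1 + 1 = 4; strictly interior points = area - boundary/2 + 1 = 1; answer 1
Stage 2: B1 = 1; r = -29; -9*(-29)^2 + 6*(-29)^1 + 4 = (-7569) + (-174) + (4) = -7739; answer -7739
Stage 3: B2 = -7739; m = 7739; squarings mod 621: 145^1=145, 145^2=532, 145^4=469, 145^8=127, 145^16=604, 145^32=289, 145^64=307, 145^128=478, 145^256=577, 145^512=73, 145^1024=361, 145^2048=532, 145^4096=469; 145^7739 = 145^1 * 145^2 * 145^8 * 145^16 * 145^32 * 145^512 * 145^1024 * 145^2048 * 145^4096 = 19 (mod 621); answer 19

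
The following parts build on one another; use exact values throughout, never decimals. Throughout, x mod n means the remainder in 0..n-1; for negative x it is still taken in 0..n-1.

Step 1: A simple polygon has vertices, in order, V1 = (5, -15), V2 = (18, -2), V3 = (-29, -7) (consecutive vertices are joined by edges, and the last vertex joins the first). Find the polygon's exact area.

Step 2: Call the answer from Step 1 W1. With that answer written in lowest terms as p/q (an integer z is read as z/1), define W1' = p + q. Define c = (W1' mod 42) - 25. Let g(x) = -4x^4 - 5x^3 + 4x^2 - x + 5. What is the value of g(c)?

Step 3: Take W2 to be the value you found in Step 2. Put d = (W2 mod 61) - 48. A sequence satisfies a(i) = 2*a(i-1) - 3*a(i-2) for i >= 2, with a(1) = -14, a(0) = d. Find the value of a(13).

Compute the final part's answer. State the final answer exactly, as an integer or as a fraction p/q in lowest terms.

-11966

Step 1: cross terms: (5*-2 - 18*-15)=260, (18*-7 - -29*-2)=-184, (-29*-15 - 5*-7)=470; twice the area = |546| = 546; area = 273; answer 273
Step 2: W1 = 273; threaded value p + q = 274; c = -3; -4*(-3)^4 - 5*(-3)^3 + 4*(-3)^2 - 1*(-3)^1 + 5 = (-324) + (135) + (36) + (3) + (5) = -145; answer -145
Step 3: W2 = -145; d = -10; a(2) = 2*(-14) - 3*(-10) = 2; iterating: a(2)=2, a(3)=46, a(4)=86, a(5)=34, a(6)=-190, a(7)=-482, a(8)=-394, a(9)=658, a(10)=2498, a(11)=3022, a(12)=-1450, a(13)=-11966; answer -11966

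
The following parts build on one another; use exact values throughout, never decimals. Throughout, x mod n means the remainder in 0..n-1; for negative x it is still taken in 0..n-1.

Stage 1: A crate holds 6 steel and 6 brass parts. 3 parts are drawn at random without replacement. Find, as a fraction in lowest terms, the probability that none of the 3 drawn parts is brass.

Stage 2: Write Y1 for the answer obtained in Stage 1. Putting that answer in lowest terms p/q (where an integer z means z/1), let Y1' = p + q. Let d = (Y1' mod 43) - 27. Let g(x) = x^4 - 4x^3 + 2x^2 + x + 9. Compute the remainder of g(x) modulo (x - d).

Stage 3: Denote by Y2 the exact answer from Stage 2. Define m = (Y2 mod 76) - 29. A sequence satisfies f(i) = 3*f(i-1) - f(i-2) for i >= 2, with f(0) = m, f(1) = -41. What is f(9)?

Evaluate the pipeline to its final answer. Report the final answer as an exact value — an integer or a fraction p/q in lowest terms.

-121736

Stage 1: total draws C(12,3) = 220; favorable C(6,3) = 20; P = 1/11; answer 1/11
Stage 2: Y1 = 1/11; threaded value p + q = 12; d = -15; remainder = value at the root: 1*(-15)^4 - 4*(-15)^3 + 2*(-15)^2 + 1*(-15)^1 + 9 = (50625) + (13500) + (450) + (-15) + (9) = 64569; answer 64569
Stage 3: Y2 = 64569; m = 16; f(2) = 3*(-41) - 1*(16) = -139; iterating: f(2)=-139, f(3)=-376, f(4)=-989, f(5)=-2591, f(6)=-6784, f(7)=-17761, f(8)=-46499, f(9)=-121736; answer -121736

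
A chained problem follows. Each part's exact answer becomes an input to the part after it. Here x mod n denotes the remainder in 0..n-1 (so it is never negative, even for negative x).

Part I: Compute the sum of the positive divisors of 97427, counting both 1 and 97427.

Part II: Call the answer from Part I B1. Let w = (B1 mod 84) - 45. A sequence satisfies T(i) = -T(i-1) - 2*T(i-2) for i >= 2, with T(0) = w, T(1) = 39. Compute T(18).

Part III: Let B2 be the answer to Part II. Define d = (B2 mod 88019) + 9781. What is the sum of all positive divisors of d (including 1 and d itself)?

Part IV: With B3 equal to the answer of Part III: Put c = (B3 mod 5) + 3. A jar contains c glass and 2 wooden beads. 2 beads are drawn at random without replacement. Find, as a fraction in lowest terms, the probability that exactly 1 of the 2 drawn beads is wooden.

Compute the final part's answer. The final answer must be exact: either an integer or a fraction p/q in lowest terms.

3/5

Part I: 97427 = 11 * 17 * 521; sigma = (1 + 11) * (1 + 17) * (1 + 521) = 12 * 18 * 522 = 112752; answer 112752
Part II: B1 = 112752; w = -21; T(2) = -1*(39) - 2*(-21) = 3; iterating: T(2)=3, T(3)=-81, T(4)=75, T(5)=87, T(6)=-237, T(7)=63, T(8)=411, T(9)=-537, T(10)=-285, T(11)=1359, T(12)=-789, T(13)=-1929, T(14)=3507, T(15)=351, T(16)=-7365, T(17)=6663, T(18)=8067; answer 8067
Part III: B2 = 8067; d = 17848; 17848 = 2^3 * 23 * 97; sigma = (1 + 2 + 4 + 8) * (1 + 23) * (1 + 97) = 15 * 24 * 98 = 35280; answer 35280
Part IV: B3 = 35280; c = 3; total draws C(5,2) = 10; favorable C(2,1)*C(3,1) = 6; P = 3/5; answer 3/5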